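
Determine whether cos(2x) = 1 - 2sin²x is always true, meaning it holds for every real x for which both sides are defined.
Yes, this is an identity.

Claim: cos(2x) = 1 - 2sin²x.
Reasoning: cos(2x) = cos²x - sin²x. Replace cos²x by 1 - sin²x: (1 - sin²x) - sin²x = 1 - 2sin²x.
So the two sides agree for every real x for which both sides are defined.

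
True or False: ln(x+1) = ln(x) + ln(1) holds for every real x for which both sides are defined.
Claim: ln(x+1) = ln(x) + ln(1).
Test a specific point where both sides are defined: x = 3.
LHS = ln(x+1) ≈ 1.3863
RHS = ln(x) + ln(1) ≈ 1.0986
Since 1.3863 ≠ 1.0986, the equation fails at this point, so it cannot hold for every real x for which both sides are defined.
ln(1) = 0, so the right side is just ln(x), which differs from ln(x+1).

Conclusion: False.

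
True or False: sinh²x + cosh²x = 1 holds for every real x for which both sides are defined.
False.

Claim: sinh²x + cosh²x = 1.
Test a specific point where both sides are defined: x = 3.
LHS = sinh²x + cosh²x ≈ 201.7156
RHS = 1 ≈ 1.0000
Since 201.7156 ≠ 1.0000, the equation fails at this point, so it cannot hold for every real x for which both sides are defined.
The correct hyperbolic identity is cosh²x - sinh²x = 1 (a difference); the sum sinh²x + cosh²x equals cosh(2x).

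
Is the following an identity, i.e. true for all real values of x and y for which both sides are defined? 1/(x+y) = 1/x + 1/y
No, this is NOT an identity.

Claim: 1/(x+y) = 1/x + 1/y.
Test a specific point where both sides are defined: x = 1/2, y = -2.
LHS = 1/(x+y) ≈ -0.6667
RHS = 1/x + 1/y ≈ 1.5000
Since -0.6667 ≠ 1.5000, the equation fails at this point, so it cannot hold for all real values of x and y for which both sides are defined.
1/x + 1/y = (x+y)/(xy), which is not 1/(x+y).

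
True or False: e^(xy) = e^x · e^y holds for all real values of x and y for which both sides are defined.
Claim: e^(xy) = e^x · e^y.
Test a specific point where both sides are defined: x = -2, y = 4.
LHS = e^(xy) ≈ 0.0003
RHS = e^x · e^y ≈ 7.3891
Since 0.0003 ≠ 7.3891, the equation fails at this point, so it cannot hold for all real values of x and y for which both sides are defined.
e^x · e^y = e^(x+y), not e^(xy).

Conclusion: False.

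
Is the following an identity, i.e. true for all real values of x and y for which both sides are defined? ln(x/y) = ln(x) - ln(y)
Claim: ln(x/y) = ln(x) - ln(y).
Reasoning: Both sides are simultaneously defined only when x, y > 0. Write x = e^p, y = e^q. Then x/y = e^(p-q), so ln(x/y) = p - q = ln(x) - ln(y).
So the two sides agree for all real values of x and y for which both sides are defined.

Conclusion: Yes, this is an identity.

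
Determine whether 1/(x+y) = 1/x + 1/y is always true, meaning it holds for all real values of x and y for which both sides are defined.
Claim: 1/(x+y) = 1/x + 1/y.
Test a specific point where both sides are defined: x = 4, y = -2.
LHS = 1/(x+y) ≈ 0.5000
RHS = 1/x + 1/y ≈ -0.2500
Since 0.5000 ≠ -0.2500, the equation fails at this point, so it cannot hold for all real values of x and y for which both sides are defined.
1/x + 1/y = (x+y)/(xy), which is not 1/(x+y).

Conclusion: No, this is NOT an identity.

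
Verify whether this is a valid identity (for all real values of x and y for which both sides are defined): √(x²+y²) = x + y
No, this is NOT an identity.

Claim: √(x²+y²) = x + y.
Test a specific point where both sides are defined: x = 1, y = 3/2.
LHS = √(x²+y²) ≈ 1.8028
RHS = x + y ≈ 2.5000
Since 1.8028 ≠ 2.5000, the equation fails at this point, so it cannot hold for all real values of x and y for which both sides are defined.
(x+y)² = x² + 2xy + y², not x² + y², so the square root does not split this way.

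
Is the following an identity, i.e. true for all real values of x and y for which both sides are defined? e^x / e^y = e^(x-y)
Claim: e^x / e^y = e^(x-y).
Reasoning: 1/e^y = e^(-y), so e^x / e^y = e^x · e^(-y) = e^(x + (-y)) = e^(x-y) by the product rule for exponents.
So the two sides agree for all real values of x and y for which both sides are defined.

Conclusion: Yes, this is an identity.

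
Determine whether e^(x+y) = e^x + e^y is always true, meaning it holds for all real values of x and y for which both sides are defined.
Claim: e^(x+y) = e^x + e^y.
Test a specific point where both sides are defined: x = -1, y = 4.
LHS = e^(x+y) ≈ 20.0855
RHS = e^x + e^y ≈ 54.9660
Since 20.0855 ≠ 54.9660, the equation fails at this point, so it cannot hold for all real values of x and y for which both sides are defined.
The correct rule is e^(x+y) = e^x · e^y (a product, not a sum).

Conclusion: No, this is NOT an identity.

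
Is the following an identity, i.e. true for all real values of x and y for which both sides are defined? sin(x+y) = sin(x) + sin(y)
Claim: sin(x+y) = sin(x) + sin(y).
Test a specific point where both sides are defined: x = -π/2, y = -π/6.
LHS = sin(x+y) ≈ -0.8660
RHS = sin(x) + sin(y) ≈ -1.5000
Since -0.8660 ≠ -1.5000, the equation fails at this point, so it cannot hold for all real values of x and y for which both sides are defined.
The correct expansion is sin(x+y) = sin(x)cos(y) + cos(x)sin(y); sine is not additive.

Conclusion: No, this is NOT an identity.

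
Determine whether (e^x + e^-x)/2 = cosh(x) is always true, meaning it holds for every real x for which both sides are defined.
Yes, this is an identity.

Claim: (e^x + e^-x)/2 = cosh(x).
Reasoning: This is exactly the definition of the hyperbolic cosine: cosh(x) := (e^x + e^-x)/2.
So the two sides agree for every real x for which both sides are defined.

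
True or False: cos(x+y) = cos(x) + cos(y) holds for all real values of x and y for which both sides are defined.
False.

Claim: cos(x+y) = cos(x) + cos(y).
Test a specific point where both sides are defined: x = -π/2, y = 3π/4.
LHS = cos(x+y) ≈ 0.7071
RHS = cos(x) + cos(y) ≈ -0.7071
Since 0.7071 ≠ -0.7071, the equation fails at this point, so it cannot hold for all real values of x and y for which both sides are defined.
The correct expansion is cos(x+y) = cos(x)cos(y) - sin(x)sin(y); cosine is not additive.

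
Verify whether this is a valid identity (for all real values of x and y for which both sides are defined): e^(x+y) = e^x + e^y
Claim: e^(x+y) = e^x + e^y.
Test a specific point where both sides are defined: x = 5, y = 3/2.
LHS = e^(x+y) ≈ 665.1416
RHS = e^x + e^y ≈ 152.8948
Since 665.1416 ≠ 152.8948, the equation fails at this point, so it cannot hold for all real values of x and y for which both sides are defined.
The correct rule is e^(x+y) = e^x · e^y (a product, not a sum).

Conclusion: No, this is NOT an identity.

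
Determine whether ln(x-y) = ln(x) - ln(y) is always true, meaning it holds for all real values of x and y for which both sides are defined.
Claim: ln(x-y) = ln(x) - ln(y).
Test a specific point where both sides are defined: x = 5, y = 3.
LHS = ln(x-y) ≈ 0.6931
RHS = ln(x) - ln(y) ≈ 0.5108
Since 0.6931 ≠ 0.5108, the equation fails at this point, so it cannot hold for all real values of x and y for which both sides are defined.
ln(x) - ln(y) = ln(x/y), not ln(x-y).

Conclusion: No, this is NOT an identity.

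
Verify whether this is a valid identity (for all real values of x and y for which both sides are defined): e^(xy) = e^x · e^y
Claim: e^(xy) = e^x · e^y.
Test a specific point where both sides are defined: x = 4, y = 3/2.
LHS = e^(xy) ≈ 403.4288
RHS = e^x · e^y ≈ 244.6919
Since 403.4288 ≠ 244.6919, the equation fails at this point, so it cannot hold for all real values of x and y for which both sides are defined.
e^x · e^y = e^(x+y), not e^(xy).

Conclusion: No, this is NOT an identity.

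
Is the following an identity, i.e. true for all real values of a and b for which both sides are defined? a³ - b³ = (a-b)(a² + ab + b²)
Claim: a³ - b³ = (a-b)(a² + ab + b²).
Reasoning: Expand the right side: (a-b)(a² + ab + b²) = a³ + a²b + ab² - a²b - ab² - b³ = a³ - b³ (the middle terms cancel in pairs).
So the two sides agree for all real values of a and b for which both sides are defined.

Conclusion: Yes, this is an identity.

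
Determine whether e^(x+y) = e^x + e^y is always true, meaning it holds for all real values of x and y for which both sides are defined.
No, this is NOT an identity.

Claim: e^(x+y) = e^x + e^y.
Test a specific point where both sides are defined: x = -3, y = 3.
LHS = e^(x+y) ≈ 1.0000
RHS = e^x + e^y ≈ 20.1353
Since 1.0000 ≠ 20.1353, the equation fails at this point, so it cannot hold for all real values of x and y for which both sides are defined.
The correct rule is e^(x+y) = e^x · e^y (a product, not a sum).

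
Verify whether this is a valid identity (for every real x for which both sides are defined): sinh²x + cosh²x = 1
No, this is NOT an identity.

Claim: sinh²x + cosh²x = 1.
Test a specific point where both sides are defined: x = 1.
LHS = sinh²x + cosh²x ≈ 3.7622
RHS = 1 ≈ 1.0000
Since 3.7622 ≠ 1.0000, the equation fails at this point, so it cannot hold for every real x for which both sides are defined.
The correct hyperbolic identity is cosh²x - sinh²x = 1 (a difference); the sum sinh²x + cosh²x equals cosh(2x).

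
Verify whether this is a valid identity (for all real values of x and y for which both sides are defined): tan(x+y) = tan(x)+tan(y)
No, this is NOT an identity.

Claim: tan(x+y) = tan(x)+tan(y).
Test a specific point where both sides are defined: x = π/4, y = π/3.
LHS = tan(x+y) ≈ -3.7321
RHS = tan(x)+tan(y) ≈ 2.7321
Since -3.7321 ≠ 2.7321, the equation fails at this point, so it cannot hold for all real values of x and y for which both sides are defined.
The correct formula is tan(x+y) = (tan(x) + tan(y))/(1 - tan(x)tan(y)).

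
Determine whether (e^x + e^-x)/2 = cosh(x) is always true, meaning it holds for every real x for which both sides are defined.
Claim: (e^x + e^-x)/2 = cosh(x).
Reasoning: This is exactly the definition of the hyperbolic cosine: cosh(x) := (e^x + e^-x)/2.
So the two sides agree for every real x for which both sides are defined.

Conclusion: Yes, this is an identity.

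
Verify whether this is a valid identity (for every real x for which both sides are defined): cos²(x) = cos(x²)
No, this is NOT an identity.

Claim: cos²(x) = cos(x²).
Test a specific point where both sides are defined: x = π/4.
LHS = cos²(x) ≈ 0.5000
RHS = cos(x²) ≈ 0.8157
Since 0.5000 ≠ 0.8157, the equation fails at this point, so it cannot hold for every real x for which both sides are defined.
cos²(x) means (cos x)², squaring the output; cos(x²) squares the input. These are different functions.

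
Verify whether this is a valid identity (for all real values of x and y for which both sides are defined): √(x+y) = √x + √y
Claim: √(x+y) = √x + √y.
Test a specific point where both sides are defined: x = 5, y = 4.
LHS = √(x+y) ≈ 3.0000
RHS = √x + √y ≈ 4.2361
Since 3.0000 ≠ 4.2361, the equation fails at this point, so it cannot hold for all real values of x and y for which both sides are defined.
Squaring the right side gives x + 2√(xy) + y, not x + y.

Conclusion: No, this is NOT an identity.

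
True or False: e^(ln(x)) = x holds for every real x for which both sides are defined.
Claim: e^(ln(x)) = x.
Reasoning: For x > 0, ln(x) is by definition the exponent p such that e^p = x. Raising e to that exponent therefore returns x: e^(ln x) = x.
So the two sides agree for every real x for which both sides are defined.

Conclusion: True.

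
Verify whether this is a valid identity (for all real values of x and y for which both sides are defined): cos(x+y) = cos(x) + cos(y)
No, this is NOT an identity.

Claim: cos(x+y) = cos(x) + cos(y).
Test a specific point where both sides are defined: x = 2π/3, y = π.
LHS = cos(x+y) ≈ 0.5000
RHS = cos(x) + cos(y) ≈ -1.5000
Since 0.5000 ≠ -1.5000, the equation fails at this point, so it cannot hold for all real values of x and y for which both sides are defined.
The correct expansion is cos(x+y) = cos(x)cos(y) - sin(x)sin(y); cosine is not additive.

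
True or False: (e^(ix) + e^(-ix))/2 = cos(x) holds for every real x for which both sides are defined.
True.

Claim: (e^(ix) + e^(-ix))/2 = cos(x).
Reasoning: By Euler's formula e^(ix) = cos(x) + i·sin(x) and e^(-ix) = cos(x) - i·sin(x). Adding cancels the sine terms: e^(ix) + e^(-ix) = 2cos(x); divide by 2.
So the two sides agree for every real x for which both sides are defined.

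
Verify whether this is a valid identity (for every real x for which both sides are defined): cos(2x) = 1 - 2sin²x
Claim: cos(2x) = 1 - 2sin²x.
Reasoning: cos(2x) = cos²x - sin²x. Replace cos²x by 1 - sin²x: (1 - sin²x) - sin²x = 1 - 2sin²x.
So the two sides agree for every real x for which both sides are defined.

Conclusion: Yes, this is an identity.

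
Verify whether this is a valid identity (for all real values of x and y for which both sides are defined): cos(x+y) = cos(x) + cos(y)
Claim: cos(x+y) = cos(x) + cos(y).
Test a specific point where both sides are defined: x = -π/3, y = -π/3.
LHS = cos(x+y) ≈ -0.5000
RHS = cos(x) + cos(y) ≈ 1.0000
Since -0.5000 ≠ 1.0000, the equation fails at this point, so it cannot hold for all real values of x and y for which both sides are defined.
The correct expansion is cos(x+y) = cos(x)cos(y) - sin(x)sin(y); cosine is not additive.

Conclusion: No, this is NOT an identity.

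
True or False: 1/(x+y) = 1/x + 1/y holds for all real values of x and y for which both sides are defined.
False.

Claim: 1/(x+y) = 1/x + 1/y.
Test a specific point where both sides are defined: x = 2, y = -1.
LHS = 1/(x+y) ≈ 1.0000
RHS = 1/x + 1/y ≈ -0.5000
Since 1.0000 ≠ -0.5000, the equation fails at this point, so it cannot hold for all real values of x and y for which both sides are defined.
1/x + 1/y = (x+y)/(xy), which is not 1/(x+y).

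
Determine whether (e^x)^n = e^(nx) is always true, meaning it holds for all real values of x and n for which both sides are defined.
Yes, this is an identity.

Claim: (e^x)^n = e^(nx).
Reasoning: e^x is a positive real number, and for a positive base B and real exponent n, B^n = e^(n·ln B). With B = e^x, ln B = x, so (e^x)^n = e^(n·x).
So the two sides agree for all real values of x and n for which both sides are defined.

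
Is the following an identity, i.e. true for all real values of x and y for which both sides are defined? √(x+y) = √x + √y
No, this is NOT an identity.

Claim: √(x+y) = √x + √y.
Test a specific point where both sides are defined: x = 4, y = 2.
LHS = √(x+y) ≈ 2.4495
RHS = √x + √y ≈ 3.4142
Since 2.4495 ≠ 3.4142, the equation fails at this point, so it cannot hold for all real values of x and y for which both sides are defined.
Squaring the right side gives x + 2√(xy) + y, not x + y.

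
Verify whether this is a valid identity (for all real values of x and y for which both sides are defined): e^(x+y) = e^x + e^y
No, this is NOT an identity.

Claim: e^(x+y) = e^x + e^y.
Test a specific point where both sides are defined: x = -2, y = 1.
LHS = e^(x+y) ≈ 0.3679
RHS = e^x + e^y ≈ 2.8536
Since 0.3679 ≠ 2.8536, the equation fails at this point, so it cannot hold for all real values of x and y for which both sides are defined.
The correct rule is e^(x+y) = e^x · e^y (a product, not a sum).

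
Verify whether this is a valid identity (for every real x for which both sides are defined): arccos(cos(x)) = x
No, this is NOT an identity.

Claim: arccos(cos(x)) = x.
Test a specific point where both sides are defined: x = -π/6.
LHS = arccos(cos(x)) ≈ 0.5236
RHS = x ≈ -0.5236
Since 0.5236 ≠ -0.5236, the equation fails at this point, so it cannot hold for every real x for which both sides are defined.
arccos only returns values in [0, π], so arccos(cos(x)) = x holds only for x in that interval, not for all real x.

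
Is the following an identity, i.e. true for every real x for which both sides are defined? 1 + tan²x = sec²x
Yes, this is an identity.

Claim: 1 + tan²x = sec²x.
Reasoning: Start from sin²x + cos²x = 1 and divide every term by cos²x (allowed wherever tan x and sec x are defined): tan²x + 1 = 1/cos²x = sec²x.
So the two sides agree for every real x for which both sides are defined.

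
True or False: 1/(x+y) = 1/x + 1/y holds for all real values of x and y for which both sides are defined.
Claim: 1/(x+y) = 1/x + 1/y.
Test a specific point where both sides are defined: x = 2, y = 3/2.
LHS = 1/(x+y) ≈ 0.2857
RHS = 1/x + 1/y ≈ 1.1667
Since 0.2857 ≠ 1.1667, the equation fails at this point, so it cannot hold for all real values of x and y for which both sides are defined.
1/x + 1/y = (x+y)/(xy), which is not 1/(x+y).

Conclusion: False.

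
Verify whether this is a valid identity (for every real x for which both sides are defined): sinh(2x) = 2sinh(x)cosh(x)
Yes, this is an identity.

Claim: sinh(2x) = 2sinh(x)cosh(x).
Reasoning: 2sinh(x)cosh(x) = 2 · (e^x - e^-x)/2 · (e^x + e^-x)/2 = (e^(2x) - e^(-2x))/2 = sinh(2x).
So the two sides agree for every real x for which both sides are defined.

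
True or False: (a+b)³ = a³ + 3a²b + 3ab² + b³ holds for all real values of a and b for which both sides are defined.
True.

Claim: (a+b)³ = a³ + 3a²b + 3ab² + b³.
Reasoning: (a+b)³ = (a+b)(a+b)² = (a+b)(a² + 2ab + b²) = a³ + 2a²b + ab² + a²b + 2ab² + b³ = a³ + 3a²b + 3ab² + b³.
So the two sides agree for all real values of a and b for which both sides are defined.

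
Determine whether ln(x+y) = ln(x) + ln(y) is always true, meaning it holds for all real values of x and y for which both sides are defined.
Claim: ln(x+y) = ln(x) + ln(y).
Test a specific point where both sides are defined: x = 3/2, y = 4.
LHS = ln(x+y) ≈ 1.7047
RHS = ln(x) + ln(y) ≈ 1.7918
Since 1.7047 ≠ 1.7918, the equation fails at this point, so it cannot hold for all real values of x and y for which both sides are defined.
ln(x) + ln(y) = ln(xy), not ln(x+y).

Conclusion: No, this is NOT an identity.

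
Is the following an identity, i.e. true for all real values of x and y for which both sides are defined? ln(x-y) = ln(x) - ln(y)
Claim: ln(x-y) = ln(x) - ln(y).
Test a specific point where both sides are defined: x = 3, y = 1.
LHS = ln(x-y) ≈ 0.6931
RHS = ln(x) - ln(y) ≈ 1.0986
Since 0.6931 ≠ 1.0986, the equation fails at this point, so it cannot hold for all real values of x and y for which both sides are defined.
ln(x) - ln(y) = ln(x/y), not ln(x-y).

Conclusion: No, this is NOT an identity.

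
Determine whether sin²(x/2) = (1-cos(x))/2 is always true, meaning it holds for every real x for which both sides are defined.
Yes, this is an identity.

Claim: sin²(x/2) = (1-cos(x))/2.
Reasoning: Use cos(2θ) = 1 - 2sin²θ with θ = x/2: cos(x) = 1 - 2sin²(x/2). Solving for sin²(x/2) gives (1 - cos(x))/2.
So the two sides agree for every real x for which both sides are defined.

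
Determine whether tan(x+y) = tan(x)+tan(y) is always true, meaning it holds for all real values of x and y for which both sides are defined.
Claim: tan(x+y) = tan(x)+tan(y).
Test a specific point where both sides are defined: x = 2π/3, y = -π/4.
LHS = tan(x+y) ≈ 3.7321
RHS = tan(x)+tan(y) ≈ -2.7321
Since 3.7321 ≠ -2.7321, the equation fails at this point, so it cannot hold for all real values of x and y for which both sides are defined.
The correct formula is tan(x+y) = (tan(x) + tan(y))/(1 - tan(x)tan(y)).

Conclusion: No, this is NOT an identity.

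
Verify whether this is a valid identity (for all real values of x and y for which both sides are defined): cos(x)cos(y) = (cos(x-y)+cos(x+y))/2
Claim: cos(x)cos(y) = (cos(x-y)+cos(x+y))/2.
Reasoning: cos(x-y) = cos(x)cos(y) + sin(x)sin(y) and cos(x+y) = cos(x)cos(y) - sin(x)sin(y). Adding, cos(x-y) + cos(x+y) = 2cos(x)cos(y); divide by 2.
So the two sides agree for all real values of x and y for which both sides are defined.

Conclusion: Yes, this is an identity.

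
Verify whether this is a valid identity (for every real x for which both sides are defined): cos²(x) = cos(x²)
No, this is NOT an identity.

Claim: cos²(x) = cos(x²).
Test a specific point where both sides are defined: x = π.
LHS = cos²(x) ≈ 1.0000
RHS = cos(x²) ≈ -0.9027
Since 1.0000 ≠ -0.9027, the equation fails at this point, so it cannot hold for every real x for which both sides are defined.
cos²(x) means (cos x)², squaring the output; cos(x²) squares the input. These are different functions.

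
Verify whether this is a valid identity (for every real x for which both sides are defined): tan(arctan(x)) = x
Claim: tan(arctan(x)) = x.
Reasoning: For every real x, arctan(x) is by definition the angle in (-π/2, π/2) whose tangent equals x. Taking the tangent of that angle returns x.
So the two sides agree for every real x for which both sides are defined.

Conclusion: Yes, this is an identity.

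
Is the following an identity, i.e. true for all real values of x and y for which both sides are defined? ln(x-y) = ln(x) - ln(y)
No, this is NOT an identity.

Claim: ln(x-y) = ln(x) - ln(y).
Test a specific point where both sides are defined: x = 4, y = 1.
LHS = ln(x-y) ≈ 1.0986
RHS = ln(x) - ln(y) ≈ 1.3863
Since 1.0986 ≠ 1.3863, the equation fails at this point, so it cannot hold for all real values of x and y for which both sides are defined.
ln(x) - ln(y) = ln(x/y), not ln(x-y).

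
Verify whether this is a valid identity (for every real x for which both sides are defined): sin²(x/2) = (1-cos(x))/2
Claim: sin²(x/2) = (1-cos(x))/2.
Reasoning: Use cos(2θ) = 1 - 2sin²θ with θ = x/2: cos(x) = 1 - 2sin²(x/2). Solving for sin²(x/2) gives (1 - cos(x))/2.
So the two sides agree for every real x for which both sides are defined.

Conclusion: Yes, this is an identity.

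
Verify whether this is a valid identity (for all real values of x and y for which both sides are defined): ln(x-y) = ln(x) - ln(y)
Claim: ln(x-y) = ln(x) - ln(y).
Test a specific point where both sides are defined: x = 5, y = 1/2.
LHS = ln(x-y) ≈ 1.5041
RHS = ln(x) - ln(y) ≈ 2.3026
Since 1.5041 ≠ 2.3026, the equation fails at this point, so it cannot hold for all real values of x and y for which both sides are defined.
ln(x) - ln(y) = ln(x/y), not ln(x-y).

Conclusion: No, this is NOT an identity.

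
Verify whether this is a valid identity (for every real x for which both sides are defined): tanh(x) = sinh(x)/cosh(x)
Yes, this is an identity.

Claim: tanh(x) = sinh(x)/cosh(x).
Reasoning: tanh(x) is defined as sinh(x)/cosh(x) = (e^x - e^-x)/(e^x + e^-x); cosh(x) ≥ 1 is never zero, so this holds for every real x.
So the two sides agree for every real x for which both sides are defined.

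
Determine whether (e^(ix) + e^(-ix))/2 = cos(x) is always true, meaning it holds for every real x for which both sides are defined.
Yes, this is an identity.

Claim: (e^(ix) + e^(-ix))/2 = cos(x).
Reasoning: By Euler's formula e^(ix) = cos(x) + i·sin(x) and e^(-ix) = cos(x) - i·sin(x). Adding cancels the sine terms: e^(ix) + e^(-ix) = 2cos(x); divide by 2.
So the two sides agree for every real x for which both sides are defined.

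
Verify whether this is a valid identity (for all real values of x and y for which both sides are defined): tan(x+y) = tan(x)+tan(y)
No, this is NOT an identity.

Claim: tan(x+y) = tan(x)+tan(y).
Test a specific point where both sides are defined: x = -π/6, y = π/3.
LHS = tan(x+y) ≈ 0.5774
RHS = tan(x)+tan(y) ≈ 1.1547
Since 0.5774 ≠ 1.1547, the equation fails at this point, so it cannot hold for all real values of x and y for which both sides are defined.
The correct formula is tan(x+y) = (tan(x) + tan(y))/(1 - tan(x)tan(y)).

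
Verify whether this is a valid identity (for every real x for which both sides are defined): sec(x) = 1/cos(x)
Claim: sec(x) = 1/cos(x).
Reasoning: sec(x) is by definition the reciprocal of cos(x), wherever cos(x) ≠ 0.
So the two sides agree for every real x for which both sides are defined.

Conclusion: Yes, this is an identity.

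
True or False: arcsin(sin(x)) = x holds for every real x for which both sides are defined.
False.

Claim: arcsin(sin(x)) = x.
Test a specific point where both sides are defined: x = π.
LHS = arcsin(sin(x)) ≈ 0.0000
RHS = x ≈ 3.1416
Since 0.0000 ≠ 3.1416, the equation fails at this point, so it cannot hold for every real x for which both sides are defined.
arcsin only returns values in [-π/2, π/2], so arcsin(sin(x)) = x holds only for x in that interval, not for all real x.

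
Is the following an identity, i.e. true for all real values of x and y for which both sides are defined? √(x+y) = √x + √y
Claim: √(x+y) = √x + √y.
Test a specific point where both sides are defined: x = 1/2, y = 1.
LHS = √(x+y) ≈ 1.2247
RHS = √x + √y ≈ 1.7071
Since 1.2247 ≠ 1.7071, the equation fails at this point, so it cannot hold for all real values of x and y for which both sides are defined.
Squaring the right side gives x + 2√(xy) + y, not x + y.

Conclusion: No, this is NOT an identity.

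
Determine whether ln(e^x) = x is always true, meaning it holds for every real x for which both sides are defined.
Yes, this is an identity.

Claim: ln(e^x) = x.
Reasoning: ln is the inverse of the exponential: ln(e^x) asks for the exponent p with e^p = e^x, and since e^p is one-to-one that exponent is p = x.
So the two sides agree for every real x for which both sides are defined.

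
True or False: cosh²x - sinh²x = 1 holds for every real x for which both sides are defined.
Claim: cosh²x - sinh²x = 1.
Reasoning: With cosh(x) = (e^x + e^-x)/2 and sinh(x) = (e^x - e^-x)/2: cosh²x = (e^(2x) + 2 + e^(-2x))/4 and sinh²x = (e^(2x) - 2 + e^(-2x))/4. Subtracting leaves 4/4 = 1.
So the two sides agree for every real x for which both sides are defined.

Conclusion: True.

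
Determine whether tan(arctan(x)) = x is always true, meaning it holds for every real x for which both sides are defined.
Yes, this is an identity.

Claim: tan(arctan(x)) = x.
Reasoning: For every real x, arctan(x) is by definition the angle in (-π/2, π/2) whose tangent equals x. Taking the tangent of that angle returns x.
So the two sides agree for every real x for which both sides are defined.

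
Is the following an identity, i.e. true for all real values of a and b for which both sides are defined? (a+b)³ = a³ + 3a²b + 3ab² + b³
Claim: (a+b)³ = a³ + 3a²b + 3ab² + b³.
Reasoning: (a+b)³ = (a+b)(a+b)² = (a+b)(a² + 2ab + b²) = a³ + 2a²b + ab² + a²b + 2ab² + b³ = a³ + 3a²b + 3ab² + b³.
So the two sides agree for all real values of a and b for which both sides are defined.

Conclusion: Yes, this is an identity.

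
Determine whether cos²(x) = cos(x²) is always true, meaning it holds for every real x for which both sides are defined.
No, this is NOT an identity.

Claim: cos²(x) = cos(x²).
Test a specific point where both sides are defined: x = π/4.
LHS = cos²(x) ≈ 0.5000
RHS = cos(x²) ≈ 0.8157
Since 0.5000 ≠ 0.8157, the equation fails at this point, so it cannot hold for every real x for which both sides are defined.
cos²(x) means (cos x)², squaring the output; cos(x²) squares the input. These are different functions.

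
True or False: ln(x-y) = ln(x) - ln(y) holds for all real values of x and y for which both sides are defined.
False.

Claim: ln(x-y) = ln(x) - ln(y).
Test a specific point where both sides are defined: x = 3/2, y = 1.
LHS = ln(x-y) ≈ -0.6931
RHS = ln(x) - ln(y) ≈ 0.4055
Since -0.6931 ≠ 0.4055, the equation fails at this point, so it cannot hold for all real values of x and y for which both sides are defined.
ln(x) - ln(y) = ln(x/y), not ln(x-y).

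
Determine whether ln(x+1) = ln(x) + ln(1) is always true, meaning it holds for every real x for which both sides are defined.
No, this is NOT an identity.

Claim: ln(x+1) = ln(x) + ln(1).
Test a specific point where both sides are defined: x = 1/2.
LHS = ln(x+1) ≈ 0.4055
RHS = ln(x) + ln(1) ≈ -0.6931
Since 0.4055 ≠ -0.6931, the equation fails at this point, so it cannot hold for every real x for which both sides are defined.
ln(1) = 0, so the right side is just ln(x), which differs from ln(x+1).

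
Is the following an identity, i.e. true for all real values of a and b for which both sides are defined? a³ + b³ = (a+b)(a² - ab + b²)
Claim: a³ + b³ = (a+b)(a² - ab + b²).
Reasoning: Expand the right side: (a+b)(a² - ab + b²) = a³ - a²b + ab² + a²b - ab² + b³ = a³ + b³ (the middle terms cancel in pairs).
So the two sides agree for all real values of a and b for which both sides are defined.

Conclusion: Yes, this is an identity.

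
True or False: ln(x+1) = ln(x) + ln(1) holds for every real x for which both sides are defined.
Claim: ln(x+1) = ln(x) + ln(1).
Test a specific point where both sides are defined: x = 1/2.
LHS = ln(x+1) ≈ 0.4055
RHS = ln(x) + ln(1) ≈ -0.6931
Since 0.4055 ≠ -0.6931, the equation fails at this point, so it cannot hold for every real x for which both sides are defined.
ln(1) = 0, so the right side is just ln(x), which differs from ln(x+1).

Conclusion: False.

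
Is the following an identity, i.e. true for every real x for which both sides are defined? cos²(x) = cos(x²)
Claim: cos²(x) = cos(x²).
Test a specific point where both sides are defined: x = π/6.
LHS = cos²(x) ≈ 0.7500
RHS = cos(x²) ≈ 0.9627
Since 0.7500 ≠ 0.9627, the equation fails at this point, so it cannot hold for every real x for which both sides are defined.
cos²(x) means (cos x)², squaring the output; cos(x²) squares the input. These are different functions.

Conclusion: No, this is NOT an identity.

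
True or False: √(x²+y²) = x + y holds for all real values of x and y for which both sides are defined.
Claim: √(x²+y²) = x + y.
Test a specific point where both sides are defined: x = 2, y = 1/2.
LHS = √(x²+y²) ≈ 2.0616
RHS = x + y ≈ 2.5000
Since 2.0616 ≠ 2.5000, the equation fails at this point, so it cannot hold for all real values of x and y for which both sides are defined.
(x+y)² = x² + 2xy + y², not x² + y², so the square root does not split this way.

Conclusion: False.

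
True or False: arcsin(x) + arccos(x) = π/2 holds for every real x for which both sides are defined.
True.

Claim: arcsin(x) + arccos(x) = π/2.
Reasoning: Both sides are defined for -1 ≤ x ≤ 1. Let θ = arcsin(x), so sin θ = x and θ ∈ [-π/2, π/2]. Then cos(π/2 - θ) = sin θ = x and π/2 - θ ∈ [0, π], which is exactly the range of arccos, so arccos(x) = π/2 - θ. Adding: arcsin(x) + arccos(x) = θ + (π/2 - θ) = π/2.
So the two sides agree for every real x for which both sides are defined.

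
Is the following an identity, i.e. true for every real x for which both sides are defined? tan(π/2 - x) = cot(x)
Claim: tan(π/2 - x) = cot(x).
Reasoning: tan(π/2 - x) = sin(π/2 - x)/cos(π/2 - x) = cos(x)/sin(x) = cot(x), using the cofunction identities sin(π/2 - x) = cos(x) and cos(π/2 - x) = sin(x).
So the two sides agree for every real x for which both sides are defined.

Conclusion: Yes, this is an identity.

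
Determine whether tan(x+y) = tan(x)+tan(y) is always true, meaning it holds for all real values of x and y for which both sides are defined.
Claim: tan(x+y) = tan(x)+tan(y).
Test a specific point where both sides are defined: x = -π/3, y = π/6.
LHS = tan(x+y) ≈ -0.5774
RHS = tan(x)+tan(y) ≈ -1.1547
Since -0.5774 ≠ -1.1547, the equation fails at this point, so it cannot hold for all real values of x and y for which both sides are defined.
The correct formula is tan(x+y) = (tan(x) + tan(y))/(1 - tan(x)tan(y)).

Conclusion: No, this is NOT an identity.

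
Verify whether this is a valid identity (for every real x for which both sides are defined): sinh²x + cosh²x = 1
No, this is NOT an identity.

Claim: sinh²x + cosh²x = 1.
Test a specific point where both sides are defined: x = -3.
LHS = sinh²x + cosh²x ≈ 201.7156
RHS = 1 ≈ 1.0000
Since 201.7156 ≠ 1.0000, the equation fails at this point, so it cannot hold for every real x for which both sides are defined.
The correct hyperbolic identity is cosh²x - sinh²x = 1 (a difference); the sum sinh²x + cosh²x equals cosh(2x).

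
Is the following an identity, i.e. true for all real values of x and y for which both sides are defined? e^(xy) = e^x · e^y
No, this is NOT an identity.

Claim: e^(xy) = e^x · e^y.
Test a specific point where both sides are defined: x = -3, y = -3.
LHS = e^(xy) ≈ 8103.0839
RHS = e^x · e^y ≈ 0.0025
Since 8103.0839 ≠ 0.0025, the equation fails at this point, so it cannot hold for all real values of x and y for which both sides are defined.
e^x · e^y = e^(x+y), not e^(xy).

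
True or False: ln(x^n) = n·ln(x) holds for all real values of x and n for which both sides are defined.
Claim: ln(x^n) = n·ln(x).
Reasoning: The right side requires x > 0. For x > 0, x^n = (e^(ln x))^n = e^(n·ln x), so taking ln of both sides gives ln(x^n) = n·ln(x).
So the two sides agree for all real values of x and n for which both sides are defined.

Conclusion: True.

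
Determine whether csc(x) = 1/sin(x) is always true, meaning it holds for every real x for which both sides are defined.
Yes, this is an identity.

Claim: csc(x) = 1/sin(x).
Reasoning: csc(x) is by definition the reciprocal of sin(x), wherever sin(x) ≠ 0.
So the two sides agree for every real x for which both sides are defined.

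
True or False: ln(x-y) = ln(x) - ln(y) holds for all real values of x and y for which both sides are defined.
False.

Claim: ln(x-y) = ln(x) - ln(y).
Test a specific point where both sides are defined: x = 2, y = 1/2.
LHS = ln(x-y) ≈ 0.4055
RHS = ln(x) - ln(y) ≈ 1.3863
Since 0.4055 ≠ 1.3863, the equation fails at this point, so it cannot hold for all real values of x and y for which both sides are defined.
ln(x) - ln(y) = ln(x/y), not ln(x-y).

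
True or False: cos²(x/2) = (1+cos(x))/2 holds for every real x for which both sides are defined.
Claim: cos²(x/2) = (1+cos(x))/2.
Reasoning: Use cos(2θ) = 2cos²θ - 1 with θ = x/2: cos(x) = 2cos²(x/2) - 1. Solving for cos²(x/2) gives (1 + cos(x))/2.
So the two sides agree for every real x for which both sides are defined.

Conclusion: True.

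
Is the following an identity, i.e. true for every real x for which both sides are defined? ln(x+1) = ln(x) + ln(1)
No, this is NOT an identity.

Claim: ln(x+1) = ln(x) + ln(1).
Test a specific point where both sides are defined: x = 4.
LHS = ln(x+1) ≈ 1.6094
RHS = ln(x) + ln(1) ≈ 1.3863
Since 1.6094 ≠ 1.3863, the equation fails at this point, so it cannot hold for every real x for which both sides are defined.
ln(1) = 0, so the right side is just ln(x), which differs from ln(x+1).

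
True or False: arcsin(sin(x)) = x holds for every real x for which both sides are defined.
False.

Claim: arcsin(sin(x)) = x.
Test a specific point where both sides are defined: x = π.
LHS = arcsin(sin(x)) ≈ 0.0000
RHS = x ≈ 3.1416
Since 0.0000 ≠ 3.1416, the equation fails at this point, so it cannot hold for every real x for which both sides are defined.
arcsin only returns values in [-π/2, π/2], so arcsin(sin(x)) = x holds only for x in that interval, not for all real x.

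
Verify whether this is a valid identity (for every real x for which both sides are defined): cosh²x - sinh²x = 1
Yes, this is an identity.

Claim: cosh²x - sinh²x = 1.
Reasoning: With cosh(x) = (e^x + e^-x)/2 and sinh(x) = (e^x - e^-x)/2: cosh²x = (e^(2x) + 2 + e^(-2x))/4 and sinh²x = (e^(2x) - 2 + e^(-2x))/4. Subtracting leaves 4/4 = 1.
So the two sides agree for every real x for which both sides are defined.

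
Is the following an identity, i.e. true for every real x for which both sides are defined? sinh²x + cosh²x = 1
Claim: sinh²x + cosh²x = 1.
Test a specific point where both sides are defined: x = 3/2.
LHS = sinh²x + cosh²x ≈ 10.0677
RHS = 1 ≈ 1.0000
Since 10.0677 ≠ 1.0000, the equation fails at this point, so it cannot hold for every real x for which both sides are defined.
The correct hyperbolic identity is cosh²x - sinh²x = 1 (a difference); the sum sinh²x + cosh²x equals cosh(2x).

Conclusion: No, this is NOT an identity.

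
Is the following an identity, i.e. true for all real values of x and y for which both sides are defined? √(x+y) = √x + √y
No, this is NOT an identity.

Claim: √(x+y) = √x + √y.
Test a specific point where both sides are defined: x = 2, y = 4.
LHS = √(x+y) ≈ 2.4495
RHS = √x + √y ≈ 3.4142
Since 2.4495 ≠ 3.4142, the equation fails at this point, so it cannot hold for all real values of x and y for which both sides are defined.
Squaring the right side gives x + 2√(xy) + y, not x + y.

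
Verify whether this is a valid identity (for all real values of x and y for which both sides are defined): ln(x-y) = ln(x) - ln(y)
No, this is NOT an identity.

Claim: ln(x-y) = ln(x) - ln(y).
Test a specific point where both sides are defined: x = 5, y = 1/2.
LHS = ln(x-y) ≈ 1.5041
RHS = ln(x) - ln(y) ≈ 2.3026
Since 1.5041 ≠ 2.3026, the equation fails at this point, so it cannot hold for all real values of x and y for which both sides are defined.
ln(x) - ln(y) = ln(x/y), not ln(x-y).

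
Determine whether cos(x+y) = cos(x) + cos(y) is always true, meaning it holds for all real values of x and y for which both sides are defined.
No, this is NOT an identity.

Claim: cos(x+y) = cos(x) + cos(y).
Test a specific point where both sides are defined: x = π/2, y = π/3.
LHS = cos(x+y) ≈ -0.8660
RHS = cos(x) + cos(y) ≈ 0.5000
Since -0.8660 ≠ 0.5000, the equation fails at this point, so it cannot hold for all real values of x and y for which both sides are defined.
The correct expansion is cos(x+y) = cos(x)cos(y) - sin(x)sin(y); cosine is not additive.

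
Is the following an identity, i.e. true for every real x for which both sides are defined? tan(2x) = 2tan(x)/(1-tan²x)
Claim: tan(2x) = 2tan(x)/(1-tan²x).
Reasoning: tan(2x) = sin(2x)/cos(2x) = 2sin(x)cos(x) / (cos²x - sin²x). Divide numerator and denominator by cos²x: 2tan(x) / (1 - tan²x).
So the two sides agree for every real x for which both sides are defined.

Conclusion: Yes, this is an identity.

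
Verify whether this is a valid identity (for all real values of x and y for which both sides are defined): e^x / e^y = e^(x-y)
Claim: e^x / e^y = e^(x-y).
Reasoning: 1/e^y = e^(-y), so e^x / e^y = e^x · e^(-y) = e^(x + (-y)) = e^(x-y) by the product rule for exponents.
So the two sides agree for all real values of x and y for which both sides are defined.

Conclusion: Yes, this is an identity.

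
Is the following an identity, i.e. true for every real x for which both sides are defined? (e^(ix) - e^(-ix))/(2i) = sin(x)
Yes, this is an identity.

Claim: (e^(ix) - e^(-ix))/(2i) = sin(x).
Reasoning: By Euler's formula e^(ix) = cos(x) + i·sin(x) and e^(-ix) = cos(x) - i·sin(x). Subtracting cancels the cosine terms: e^(ix) - e^(-ix) = 2i·sin(x); divide by 2i.
So the two sides agree for every real x for which both sides are defined.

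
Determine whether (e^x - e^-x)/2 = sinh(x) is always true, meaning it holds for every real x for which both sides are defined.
Yes, this is an identity.

Claim: (e^x - e^-x)/2 = sinh(x).
Reasoning: This is exactly the definition of the hyperbolic sine: sinh(x) := (e^x - e^-x)/2.
So the two sides agree for every real x for which both sides are defined.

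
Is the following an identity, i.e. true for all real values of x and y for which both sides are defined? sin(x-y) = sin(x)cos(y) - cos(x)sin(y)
Yes, this is an identity.

Claim: sin(x-y) = sin(x)cos(y) - cos(x)sin(y).
Reasoning: Replace y by -y in sin(x+y) = sin(x)cos(y) + cos(x)sin(y) and use cos(-y) = cos(y), sin(-y) = -sin(y): sin(x-y) = sin(x)cos(y) - cos(x)sin(y).
So the two sides agree for all real values of x and y for which both sides are defined.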